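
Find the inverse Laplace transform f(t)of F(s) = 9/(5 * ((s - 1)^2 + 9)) 3 * exp(t) * sin(3 * t)/5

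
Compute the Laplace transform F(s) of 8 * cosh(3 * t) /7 8 * s/(7 * (s^2 - 9) ) 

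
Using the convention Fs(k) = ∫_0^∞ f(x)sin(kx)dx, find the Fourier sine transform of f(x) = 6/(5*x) 3*pi/5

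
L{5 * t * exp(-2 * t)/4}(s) 5/(4 * (s+2)^2)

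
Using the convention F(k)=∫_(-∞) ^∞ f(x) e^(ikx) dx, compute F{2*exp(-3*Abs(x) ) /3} 4/(k^2 + 9) 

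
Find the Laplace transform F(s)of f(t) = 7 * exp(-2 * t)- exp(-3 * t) 7/(s + 2) - 1/(s + 3)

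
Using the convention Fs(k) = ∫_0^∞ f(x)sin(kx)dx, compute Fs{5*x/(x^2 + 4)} 5*pi*exp(-2*k)/2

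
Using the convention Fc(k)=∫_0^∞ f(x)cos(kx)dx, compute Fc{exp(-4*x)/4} 1/(k^2 + 16)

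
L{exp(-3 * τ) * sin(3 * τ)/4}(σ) 3/(4 * ((σ + 3)^2 + 9))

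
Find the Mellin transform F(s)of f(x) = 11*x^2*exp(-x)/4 11*gamma(s + 2)/4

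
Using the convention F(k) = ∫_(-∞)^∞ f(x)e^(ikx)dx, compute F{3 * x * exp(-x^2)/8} 3 * I * sqrt(pi) * k * exp(-k^2/4)/16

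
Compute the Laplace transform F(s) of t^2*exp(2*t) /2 (s - 2) ^(-3) 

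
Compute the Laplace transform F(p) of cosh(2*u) p/(p^2 - 4) 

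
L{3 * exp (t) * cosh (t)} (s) 3 * (s - 1)/ (s * (s - 2))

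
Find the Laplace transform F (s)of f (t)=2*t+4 2/s^2+4/s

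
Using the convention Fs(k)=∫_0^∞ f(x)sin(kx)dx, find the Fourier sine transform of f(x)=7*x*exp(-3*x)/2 21*k/(k^2 + 9)^2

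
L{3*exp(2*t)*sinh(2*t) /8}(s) 3/(4*s*(s - 4) ) 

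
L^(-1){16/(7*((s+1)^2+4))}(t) 8*exp(-t)*sin(2*t)/7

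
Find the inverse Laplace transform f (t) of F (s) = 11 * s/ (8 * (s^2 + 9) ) 11 * cos (3 * t) /8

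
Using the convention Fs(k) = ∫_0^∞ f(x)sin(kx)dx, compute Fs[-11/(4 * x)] -11 * pi/8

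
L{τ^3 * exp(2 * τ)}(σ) 6/(σ - 2)^4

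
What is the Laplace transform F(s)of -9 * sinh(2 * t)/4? -9/(2 * s^2-8)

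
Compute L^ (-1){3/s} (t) 3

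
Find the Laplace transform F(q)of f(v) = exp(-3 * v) 1/(q+3)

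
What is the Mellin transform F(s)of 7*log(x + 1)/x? -7*pi*csc(pi*s)/(s - 1)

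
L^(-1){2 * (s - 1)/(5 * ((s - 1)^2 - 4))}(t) 2 * exp(t) * cosh(2 * t)/5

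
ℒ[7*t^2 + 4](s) 14/s^3 + 4/s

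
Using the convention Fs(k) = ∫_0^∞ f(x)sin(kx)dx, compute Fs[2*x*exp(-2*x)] 8*k/(k^2+4)^2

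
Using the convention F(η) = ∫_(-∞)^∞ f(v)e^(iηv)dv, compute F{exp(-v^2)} sqrt(pi)*exp(-η^2/4)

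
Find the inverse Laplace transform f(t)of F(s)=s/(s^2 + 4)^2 t * sin(2 * t)/4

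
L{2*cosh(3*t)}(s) 2*s/(s^2 - 9)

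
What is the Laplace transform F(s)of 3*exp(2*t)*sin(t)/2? 3/(2*((s - 2)^2+1))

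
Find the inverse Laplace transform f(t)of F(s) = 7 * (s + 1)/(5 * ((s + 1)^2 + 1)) 7 * exp(-t) * cos(t)/5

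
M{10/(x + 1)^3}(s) 5 * pi * (s - 2) * (s - 1)/sin(pi * s)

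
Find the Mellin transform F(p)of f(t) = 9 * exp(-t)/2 9 * gamma(p)/2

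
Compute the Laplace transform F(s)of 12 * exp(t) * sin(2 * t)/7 24/(7 * ((s - 1)^2+4))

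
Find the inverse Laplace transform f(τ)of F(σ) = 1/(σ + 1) exp(-τ)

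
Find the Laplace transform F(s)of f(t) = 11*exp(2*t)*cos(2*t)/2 11*(s - 2)/(2*((s - 2)^2 + 4))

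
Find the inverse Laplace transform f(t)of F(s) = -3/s -3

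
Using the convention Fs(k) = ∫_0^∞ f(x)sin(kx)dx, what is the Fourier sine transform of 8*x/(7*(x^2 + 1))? 4*pi*exp(-k)/7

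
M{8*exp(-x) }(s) 8*gamma(s) 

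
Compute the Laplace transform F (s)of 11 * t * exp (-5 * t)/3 11/ (3 * (s + 5)^2)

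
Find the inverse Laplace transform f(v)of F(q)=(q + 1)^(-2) v * exp(-v)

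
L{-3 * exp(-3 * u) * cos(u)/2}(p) 3 * (-p - 3)/(2 * ((p + 3)^2 + 1))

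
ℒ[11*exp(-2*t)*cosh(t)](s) 11*(s + 2)/((s + 2)^2-1)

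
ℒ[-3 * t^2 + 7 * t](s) 7/s^2 - 6/s^3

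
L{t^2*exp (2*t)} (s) 2/ (s - 2)^3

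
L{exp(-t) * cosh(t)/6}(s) (s+1)/(6 * s * (s+2))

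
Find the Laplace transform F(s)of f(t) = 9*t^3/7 54/(7*s^4)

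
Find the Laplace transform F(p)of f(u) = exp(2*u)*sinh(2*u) 2/(p*(p - 4))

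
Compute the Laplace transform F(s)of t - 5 s^(-2) - 5/s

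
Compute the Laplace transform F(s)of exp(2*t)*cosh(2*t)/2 (s - 2)/(2*s*(s - 4))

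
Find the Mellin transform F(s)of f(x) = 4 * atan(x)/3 -2 * pi * sec(pi * s/2)/(3 * s)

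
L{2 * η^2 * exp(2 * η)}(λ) 4/(λ - 2)^3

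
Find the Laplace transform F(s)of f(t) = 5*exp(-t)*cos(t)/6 5*(s + 1)/(6*((s + 1)^2 + 1))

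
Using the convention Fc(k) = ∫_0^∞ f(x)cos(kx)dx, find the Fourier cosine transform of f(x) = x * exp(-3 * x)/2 (9 - k^2)/(2 * (k^2 + 9)^2)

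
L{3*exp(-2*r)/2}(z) 3/(2*(z+2))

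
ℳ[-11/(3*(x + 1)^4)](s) 11*pi*(s - 3)*(s - 2)*(s - 1)/(18*sin(pi*s))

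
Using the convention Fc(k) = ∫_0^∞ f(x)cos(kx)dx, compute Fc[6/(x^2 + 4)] 3 * pi * exp(-2 * k)/2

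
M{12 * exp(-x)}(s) 12 * gamma(s)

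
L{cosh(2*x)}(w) w/(w^2-4)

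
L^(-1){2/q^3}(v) v^2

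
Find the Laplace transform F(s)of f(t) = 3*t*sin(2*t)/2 6*s/(s^2 + 4)^2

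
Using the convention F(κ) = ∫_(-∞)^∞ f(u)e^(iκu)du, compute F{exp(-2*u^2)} sqrt(2)*sqrt(pi)*exp(-κ^2/8)/2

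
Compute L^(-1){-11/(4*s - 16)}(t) -11*exp(4*t)/4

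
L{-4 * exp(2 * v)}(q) -4/(q - 2)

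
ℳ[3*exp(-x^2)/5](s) 3*gamma(s/2)/10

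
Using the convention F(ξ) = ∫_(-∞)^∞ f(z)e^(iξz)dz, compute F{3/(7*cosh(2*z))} 3*pi/(14*cosh(pi*ξ/4))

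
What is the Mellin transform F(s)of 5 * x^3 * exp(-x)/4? 5 * gamma(s+3)/4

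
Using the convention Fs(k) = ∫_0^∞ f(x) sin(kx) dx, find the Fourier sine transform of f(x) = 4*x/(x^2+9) 2*pi*exp(-3*k) 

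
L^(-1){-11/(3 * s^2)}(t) -11 * t/3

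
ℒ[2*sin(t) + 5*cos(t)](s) 5*s/(s^2 + 1) + 2/(s^2 + 1)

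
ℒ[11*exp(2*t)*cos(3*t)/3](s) 11*(s - 2)/(3*((s - 2)^2+9))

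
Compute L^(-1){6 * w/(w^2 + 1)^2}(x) 3 * x * sin(x)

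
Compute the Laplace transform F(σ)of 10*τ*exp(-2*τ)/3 10/(3*(σ + 2)^2)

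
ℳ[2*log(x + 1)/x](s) -2*pi*csc(pi*s)/(s - 1)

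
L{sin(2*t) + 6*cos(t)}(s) 6*s/(s^2 + 1) + 2/(s^2 + 4)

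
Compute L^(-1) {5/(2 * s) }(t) 5/2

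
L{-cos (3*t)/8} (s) -s/ (8*s^2 + 72)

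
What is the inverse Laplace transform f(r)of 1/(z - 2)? exp(2 * r)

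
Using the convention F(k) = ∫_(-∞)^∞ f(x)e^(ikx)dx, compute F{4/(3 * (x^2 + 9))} 4 * pi * exp(-3 * Abs(k))/9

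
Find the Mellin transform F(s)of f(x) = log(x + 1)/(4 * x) -pi * csc(pi * s)/(4 * s - 4)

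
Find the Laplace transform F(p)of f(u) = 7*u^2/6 7/(3*p^3)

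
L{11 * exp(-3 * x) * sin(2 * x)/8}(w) 11/(4 * ((w + 3)^2 + 4))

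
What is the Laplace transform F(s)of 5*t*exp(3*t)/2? 5/(2*(s - 3)^2)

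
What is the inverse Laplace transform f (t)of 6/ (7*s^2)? 6*t/7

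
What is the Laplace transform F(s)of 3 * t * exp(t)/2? 3/(2 * (s - 1)^2)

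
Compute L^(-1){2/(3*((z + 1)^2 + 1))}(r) 2*exp(-r)*sin(r)/3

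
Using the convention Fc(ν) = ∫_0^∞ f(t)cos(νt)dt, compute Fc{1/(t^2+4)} pi*exp(-2*ν)/4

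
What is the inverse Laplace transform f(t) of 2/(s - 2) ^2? 2*t*exp(2*t) 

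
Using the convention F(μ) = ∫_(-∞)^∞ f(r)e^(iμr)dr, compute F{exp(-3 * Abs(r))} 6/(μ^2 + 9)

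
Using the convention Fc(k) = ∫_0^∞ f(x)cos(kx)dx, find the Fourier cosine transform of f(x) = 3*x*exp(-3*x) 3*(9 - k^2)/(k^2 + 9)^2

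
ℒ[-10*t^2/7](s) -20/(7*s^3)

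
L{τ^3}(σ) 6/σ^4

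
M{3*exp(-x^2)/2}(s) 3*gamma(s/2)/4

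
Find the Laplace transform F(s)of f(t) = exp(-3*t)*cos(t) (s + 3)/((s + 3)^2 + 1)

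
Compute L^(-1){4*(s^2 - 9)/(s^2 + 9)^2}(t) 4*t*cos(3*t)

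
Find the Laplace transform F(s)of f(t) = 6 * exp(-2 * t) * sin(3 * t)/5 18/(5 * ((s + 2)^2 + 9))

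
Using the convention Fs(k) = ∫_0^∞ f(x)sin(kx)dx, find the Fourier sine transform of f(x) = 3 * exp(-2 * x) 3 * k/(k^2 + 4)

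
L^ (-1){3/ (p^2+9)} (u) sin (3*u)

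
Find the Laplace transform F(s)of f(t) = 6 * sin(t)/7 6/(7 * (s^2 + 1))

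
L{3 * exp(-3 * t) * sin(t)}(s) 3/((s + 3)^2 + 1)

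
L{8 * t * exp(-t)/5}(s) 8/(5 * (s + 1)^2)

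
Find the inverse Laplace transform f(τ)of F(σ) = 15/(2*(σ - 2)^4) 5*τ^3*exp(2*τ)/4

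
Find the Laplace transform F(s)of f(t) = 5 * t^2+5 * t 10/s^3+5/s^2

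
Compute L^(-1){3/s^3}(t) 3*t^2/2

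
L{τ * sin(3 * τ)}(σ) 6 * σ/(σ^2 + 9)^2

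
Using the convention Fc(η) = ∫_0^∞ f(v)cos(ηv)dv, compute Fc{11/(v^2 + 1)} 11*pi*exp(-η)/2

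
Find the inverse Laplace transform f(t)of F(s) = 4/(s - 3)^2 4 * t * exp(3 * t)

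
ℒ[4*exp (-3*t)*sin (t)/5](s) 4/ (5*( (s+3)^2+1))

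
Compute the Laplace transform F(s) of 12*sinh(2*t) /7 24/(7*(s^2 - 4) ) 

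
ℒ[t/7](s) 1/(7*s^2)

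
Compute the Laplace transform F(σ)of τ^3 6/σ^4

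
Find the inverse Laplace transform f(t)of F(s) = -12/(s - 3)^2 -12 * t * exp(3 * t)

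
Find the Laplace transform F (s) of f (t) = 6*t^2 12/s^3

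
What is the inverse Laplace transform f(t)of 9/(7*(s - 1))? 9*exp(t)/7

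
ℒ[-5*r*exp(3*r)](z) -5/(z - 3)^2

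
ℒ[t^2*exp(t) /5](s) 2/(5*(s - 1) ^3) 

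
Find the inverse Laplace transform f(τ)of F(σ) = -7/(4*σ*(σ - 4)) -7*exp(2*τ)*sinh(2*τ)/8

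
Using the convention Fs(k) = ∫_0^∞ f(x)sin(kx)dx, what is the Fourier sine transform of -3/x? -3*pi/2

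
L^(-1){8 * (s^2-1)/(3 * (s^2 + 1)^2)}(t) 8 * t * cos(t)/3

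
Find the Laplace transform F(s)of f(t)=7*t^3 42/s^4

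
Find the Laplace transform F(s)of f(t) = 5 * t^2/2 5/s^3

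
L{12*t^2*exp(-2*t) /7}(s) 24/(7*(s + 2) ^3) 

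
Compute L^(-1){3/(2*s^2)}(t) 3*t/2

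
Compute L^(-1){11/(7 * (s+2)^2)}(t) 11 * t * exp(-2 * t)/7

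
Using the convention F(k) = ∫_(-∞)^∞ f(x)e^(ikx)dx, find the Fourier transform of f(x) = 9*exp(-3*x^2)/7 3*sqrt(3)*sqrt(pi)*exp(-k^2/12)/7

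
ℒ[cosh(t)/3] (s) s/(3*(s^2 - 1))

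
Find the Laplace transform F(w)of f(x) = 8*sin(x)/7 8/(7*(w^2 + 1))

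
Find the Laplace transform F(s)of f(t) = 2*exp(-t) 2/(s + 1)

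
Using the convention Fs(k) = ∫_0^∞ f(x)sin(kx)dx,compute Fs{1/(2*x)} pi/4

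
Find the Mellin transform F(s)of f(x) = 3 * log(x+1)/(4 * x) -3 * pi * csc(pi * s)/(4 * s - 4)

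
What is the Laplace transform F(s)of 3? 3/s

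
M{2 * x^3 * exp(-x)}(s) 2 * gamma(s+3)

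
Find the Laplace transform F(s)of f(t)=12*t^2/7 24/(7*s^3)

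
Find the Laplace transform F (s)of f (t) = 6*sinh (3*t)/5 18/ (5*(s^2 - 9))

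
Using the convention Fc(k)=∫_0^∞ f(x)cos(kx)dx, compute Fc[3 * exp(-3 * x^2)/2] sqrt(3) * sqrt(pi) * exp(-k^2/12)/4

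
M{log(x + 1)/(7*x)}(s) -pi*csc(pi*s)/(7*s - 7)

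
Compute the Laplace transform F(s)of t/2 1/(2*s^2)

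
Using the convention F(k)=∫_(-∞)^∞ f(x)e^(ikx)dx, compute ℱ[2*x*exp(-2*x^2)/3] sqrt(2)*I*sqrt(pi)*k*exp(-k^2/8)/12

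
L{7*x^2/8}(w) 7/(4*w^3)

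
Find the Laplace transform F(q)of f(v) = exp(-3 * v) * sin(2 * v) 2/((q + 3)^2 + 4)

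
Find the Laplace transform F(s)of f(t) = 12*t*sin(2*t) 48*s/(s^2 + 4)^2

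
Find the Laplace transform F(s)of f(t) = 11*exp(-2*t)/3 11/(3*(s + 2))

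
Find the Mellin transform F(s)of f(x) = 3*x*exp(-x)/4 3*gamma(s+1)/4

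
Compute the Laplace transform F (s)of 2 2/s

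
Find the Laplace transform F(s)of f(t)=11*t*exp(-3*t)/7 11/(7*(s+3)^2)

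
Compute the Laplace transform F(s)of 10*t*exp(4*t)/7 10/(7*(s - 4)^2)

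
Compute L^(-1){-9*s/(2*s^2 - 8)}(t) -9*cosh(2*t)/2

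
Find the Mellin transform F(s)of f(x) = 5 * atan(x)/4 -5 * pi * sec(pi * s/2)/(8 * s)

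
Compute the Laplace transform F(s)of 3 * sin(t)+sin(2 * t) 2/(s^2+4)+3/(s^2+1)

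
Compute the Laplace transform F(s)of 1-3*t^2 1/s - 6/s^3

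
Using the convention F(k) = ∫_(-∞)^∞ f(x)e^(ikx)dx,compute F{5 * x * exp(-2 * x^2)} 5 * sqrt(2) * I * sqrt(pi) * k * exp(-k^2/8)/8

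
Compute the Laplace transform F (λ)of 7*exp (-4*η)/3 7/ (3*(λ+4))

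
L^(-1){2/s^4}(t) t^3/3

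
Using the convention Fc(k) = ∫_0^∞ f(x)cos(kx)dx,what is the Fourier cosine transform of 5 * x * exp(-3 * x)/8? 5 * (9 - k^2)/(8 * (k^2+9)^2)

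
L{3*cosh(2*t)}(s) 3*s/(s^2 - 4)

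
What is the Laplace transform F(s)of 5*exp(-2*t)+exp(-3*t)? 5/(s+2)+1/(s+3)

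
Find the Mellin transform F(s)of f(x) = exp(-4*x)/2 gamma(s)/(2*2^(2*s))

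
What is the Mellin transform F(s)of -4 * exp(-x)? -4 * gamma(s)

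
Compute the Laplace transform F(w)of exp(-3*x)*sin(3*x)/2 3/(2*((w + 3)^2 + 9))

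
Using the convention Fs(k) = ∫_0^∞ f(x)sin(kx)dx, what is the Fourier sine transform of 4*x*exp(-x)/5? 8*k/(5*(k^2+1)^2)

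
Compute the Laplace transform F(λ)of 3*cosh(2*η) 3*λ/(λ^2 - 4)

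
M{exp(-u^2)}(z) gamma(z/2)/2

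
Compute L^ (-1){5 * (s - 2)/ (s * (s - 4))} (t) 5 * exp (2 * t) * cosh (2 * t)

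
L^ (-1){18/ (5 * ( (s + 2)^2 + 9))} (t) 6 * exp (-2 * t) * sin (3 * t)/5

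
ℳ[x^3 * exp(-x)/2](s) gamma(s + 3)/2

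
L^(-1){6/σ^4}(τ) τ^3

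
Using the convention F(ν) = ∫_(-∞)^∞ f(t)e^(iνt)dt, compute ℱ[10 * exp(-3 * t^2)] 10 * sqrt(3) * sqrt(pi) * exp(-ν^2/12)/3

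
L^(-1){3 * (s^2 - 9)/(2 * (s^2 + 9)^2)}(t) 3 * t * cos(3 * t)/2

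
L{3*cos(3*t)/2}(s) 3*s/(2*(s^2 + 9))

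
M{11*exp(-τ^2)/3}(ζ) 11*gamma(ζ/2)/6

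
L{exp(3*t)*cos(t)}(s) (s - 3)/((s - 3)^2 + 1)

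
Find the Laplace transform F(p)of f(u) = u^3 6/p^4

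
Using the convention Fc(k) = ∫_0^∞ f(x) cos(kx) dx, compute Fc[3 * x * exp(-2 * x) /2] 3 * (4 - k^2) /(2 * (k^2 + 4) ^2) 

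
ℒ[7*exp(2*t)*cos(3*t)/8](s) 7*(s - 2)/(8*((s - 2)^2 + 9))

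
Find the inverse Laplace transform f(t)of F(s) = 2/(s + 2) 2*exp(-2*t)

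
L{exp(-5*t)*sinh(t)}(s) 1/((s + 5)^2 - 1)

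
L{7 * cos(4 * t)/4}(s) 7 * s/(4 * (s^2 + 16))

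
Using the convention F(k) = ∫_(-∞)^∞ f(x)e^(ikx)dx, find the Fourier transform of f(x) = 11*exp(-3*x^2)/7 11*sqrt(3)*sqrt(pi)*exp(-k^2/12)/21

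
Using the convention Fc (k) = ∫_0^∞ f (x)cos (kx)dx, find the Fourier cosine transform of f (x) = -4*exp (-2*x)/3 -8/ (3*k^2+12)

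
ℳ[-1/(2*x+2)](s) -pi*csc(pi*s)/2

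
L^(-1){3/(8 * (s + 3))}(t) 3 * exp(-3 * t)/8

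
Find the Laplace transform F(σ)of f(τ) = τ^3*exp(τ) 6/(σ - 1)^4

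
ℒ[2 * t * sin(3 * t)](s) 12 * s/(s^2 + 9)^2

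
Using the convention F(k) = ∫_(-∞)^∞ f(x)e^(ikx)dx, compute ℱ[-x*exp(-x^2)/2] -I*sqrt(pi)*k*exp(-k^2/4)/4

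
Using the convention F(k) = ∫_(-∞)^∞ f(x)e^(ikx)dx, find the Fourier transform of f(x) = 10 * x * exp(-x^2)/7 5 * I * sqrt(pi) * k * exp(-k^2/4)/7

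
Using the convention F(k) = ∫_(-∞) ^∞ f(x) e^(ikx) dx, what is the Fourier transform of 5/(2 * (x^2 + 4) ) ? 5 * pi * exp(-2 * Abs(k) ) /4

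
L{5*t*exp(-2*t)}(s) 5/(s + 2)^2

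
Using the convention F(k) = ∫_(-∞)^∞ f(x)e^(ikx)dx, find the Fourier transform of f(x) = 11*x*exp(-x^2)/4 11*I*sqrt(pi)*k*exp(-k^2/4)/8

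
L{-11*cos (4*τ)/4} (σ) -11*σ/ (4*σ^2 + 64)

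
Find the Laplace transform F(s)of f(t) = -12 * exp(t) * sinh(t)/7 -12/(7 * s * (s - 2))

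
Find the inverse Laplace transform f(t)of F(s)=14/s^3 7*t^2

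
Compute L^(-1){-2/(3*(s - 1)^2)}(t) -2*t*exp(t)/3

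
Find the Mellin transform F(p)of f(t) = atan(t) -pi*sec(pi*p/2)/(2*p)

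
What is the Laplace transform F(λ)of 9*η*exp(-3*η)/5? 9/(5*(λ + 3)^2)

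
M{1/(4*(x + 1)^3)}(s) pi*(s - 2)*(s - 1)/(8*sin(pi*s))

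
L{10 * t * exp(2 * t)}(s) 10/(s - 2)^2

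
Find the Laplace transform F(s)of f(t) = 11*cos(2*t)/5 11*s/(5*(s^2 + 4))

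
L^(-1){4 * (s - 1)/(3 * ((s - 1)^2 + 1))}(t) 4 * exp(t) * cos(t)/3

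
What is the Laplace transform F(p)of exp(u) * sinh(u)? 1/(p * (p - 2))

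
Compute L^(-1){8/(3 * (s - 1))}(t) 8 * exp(t)/3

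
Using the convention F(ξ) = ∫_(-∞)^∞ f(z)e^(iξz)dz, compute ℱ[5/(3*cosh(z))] 5*pi/(3*cosh(pi*ξ/2))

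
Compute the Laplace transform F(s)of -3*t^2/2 -3/s^3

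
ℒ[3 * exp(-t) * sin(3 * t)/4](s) 9/(4 * ((s + 1)^2 + 9))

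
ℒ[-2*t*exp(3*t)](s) -2/(s - 3)^2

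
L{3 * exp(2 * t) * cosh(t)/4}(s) 3 * (s - 2)/(4 * ((s - 2)^2 - 1))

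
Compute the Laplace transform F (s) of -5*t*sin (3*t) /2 -15*s/ (s^2 + 9) ^2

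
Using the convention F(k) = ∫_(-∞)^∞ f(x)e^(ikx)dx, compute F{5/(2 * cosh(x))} 5 * pi/(2 * cosh(pi * k/2))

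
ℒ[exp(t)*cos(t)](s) (s - 1)/((s - 1)^2 + 1)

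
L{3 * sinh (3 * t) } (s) 9/ (s^2 - 9) 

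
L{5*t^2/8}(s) 5/(4*s^3)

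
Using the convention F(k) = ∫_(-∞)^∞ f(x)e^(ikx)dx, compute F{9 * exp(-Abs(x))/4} 9/(2 * (k^2 + 1))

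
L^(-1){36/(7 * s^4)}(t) 6 * t^3/7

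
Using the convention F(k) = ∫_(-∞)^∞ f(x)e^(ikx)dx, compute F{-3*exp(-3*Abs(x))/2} -9/(k^2 + 9)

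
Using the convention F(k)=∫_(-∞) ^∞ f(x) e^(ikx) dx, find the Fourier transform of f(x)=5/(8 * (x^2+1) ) 5 * pi * exp(-Abs(k) ) /8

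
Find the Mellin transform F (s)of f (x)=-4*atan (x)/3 2*pi*sec (pi*s/2)/ (3*s)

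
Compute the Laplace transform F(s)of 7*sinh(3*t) 21/(s^2-9)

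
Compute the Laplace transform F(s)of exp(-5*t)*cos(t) (s+5)/((s+5)^2+1)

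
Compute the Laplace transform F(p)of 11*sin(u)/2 11/(2*(p^2 + 1))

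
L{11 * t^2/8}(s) 11/(4 * s^3)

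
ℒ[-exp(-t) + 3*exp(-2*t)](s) 3/(s + 2) - 1/(s + 1)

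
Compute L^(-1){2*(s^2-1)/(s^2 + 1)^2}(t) 2*t*cos(t)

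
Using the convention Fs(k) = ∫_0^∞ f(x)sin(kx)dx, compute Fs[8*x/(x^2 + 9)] 4*pi*exp(-3*k)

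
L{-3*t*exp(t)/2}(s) -3/(2*(s - 1)^2)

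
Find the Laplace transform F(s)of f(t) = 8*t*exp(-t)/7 8/(7*(s+1)^2)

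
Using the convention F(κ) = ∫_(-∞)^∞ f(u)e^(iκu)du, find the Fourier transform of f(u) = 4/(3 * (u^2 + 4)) 2 * pi * exp(-2 * Abs(κ))/3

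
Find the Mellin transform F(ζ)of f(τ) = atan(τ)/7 -pi*sec(pi*ζ/2)/(14*ζ)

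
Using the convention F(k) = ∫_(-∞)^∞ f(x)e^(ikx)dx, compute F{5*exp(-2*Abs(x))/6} 10/(3*(k^2+4))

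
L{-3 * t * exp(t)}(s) -3/(s - 1)^2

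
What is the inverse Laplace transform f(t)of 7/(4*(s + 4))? 7*exp(-4*t)/4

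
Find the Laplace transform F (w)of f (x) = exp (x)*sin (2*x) 2/ ( (w - 1)^2 + 4)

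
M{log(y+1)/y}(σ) -pi * csc(pi * σ)/(σ - 1)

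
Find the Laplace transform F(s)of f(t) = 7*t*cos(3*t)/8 7*(s^2 - 9)/(8*(s^2+9)^2)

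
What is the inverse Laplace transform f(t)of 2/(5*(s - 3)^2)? 2*t*exp(3*t)/5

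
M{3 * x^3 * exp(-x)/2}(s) 3 * gamma(s + 3)/2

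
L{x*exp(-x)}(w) (w + 1)^(-2)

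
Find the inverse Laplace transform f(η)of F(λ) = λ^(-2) η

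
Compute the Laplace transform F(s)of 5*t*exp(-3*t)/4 5/(4*(s + 3)^2)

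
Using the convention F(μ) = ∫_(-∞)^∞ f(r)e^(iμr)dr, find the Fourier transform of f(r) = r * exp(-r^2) I * sqrt(pi) * μ * exp(-μ^2/4)/2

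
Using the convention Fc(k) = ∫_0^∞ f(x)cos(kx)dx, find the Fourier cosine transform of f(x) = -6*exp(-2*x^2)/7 -3*sqrt(2)*sqrt(pi)*exp(-k^2/8)/14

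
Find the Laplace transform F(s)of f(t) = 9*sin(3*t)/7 27/(7*(s^2 + 9))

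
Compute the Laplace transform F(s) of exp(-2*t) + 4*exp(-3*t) 4/(s + 3) + 1/(s + 2) 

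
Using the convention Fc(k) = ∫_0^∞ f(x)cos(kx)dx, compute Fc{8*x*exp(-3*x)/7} 8*(9 - k^2)/(7*(k^2 + 9)^2)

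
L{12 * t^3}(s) 72/s^4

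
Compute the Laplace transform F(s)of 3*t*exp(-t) 3/(s + 1)^2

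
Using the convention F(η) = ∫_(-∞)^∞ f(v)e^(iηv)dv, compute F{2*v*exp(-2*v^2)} sqrt(2)*I*sqrt(pi)*η*exp(-η^2/8)/4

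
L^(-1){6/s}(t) 6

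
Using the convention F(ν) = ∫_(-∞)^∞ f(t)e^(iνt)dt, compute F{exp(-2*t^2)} sqrt(2)*sqrt(pi)*exp(-ν^2/8)/2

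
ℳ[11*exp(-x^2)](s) 11*gamma(s/2)/2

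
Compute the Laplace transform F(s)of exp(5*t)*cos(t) (s - 5)/((s - 5)^2 + 1)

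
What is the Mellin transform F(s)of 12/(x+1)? 12*pi*csc(pi*s)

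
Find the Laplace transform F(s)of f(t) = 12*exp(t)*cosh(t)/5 12*(s - 1)/(5*s*(s - 2))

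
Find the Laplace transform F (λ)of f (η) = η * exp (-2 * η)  (λ + 2)^ (-2)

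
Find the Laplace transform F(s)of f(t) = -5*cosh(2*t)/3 -5*s/(3*s^2 - 12)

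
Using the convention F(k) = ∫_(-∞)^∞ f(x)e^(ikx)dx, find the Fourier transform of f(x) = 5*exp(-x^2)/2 5*sqrt(pi)*exp(-k^2/4)/2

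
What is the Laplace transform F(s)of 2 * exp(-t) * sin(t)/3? 2/(3 * ((s + 1)^2 + 1))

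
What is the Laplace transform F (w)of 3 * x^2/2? 3/w^3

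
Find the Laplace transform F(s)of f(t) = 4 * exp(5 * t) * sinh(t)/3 4/(3 * ((s - 5)^2 - 1))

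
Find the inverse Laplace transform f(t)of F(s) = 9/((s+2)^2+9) 3*exp(-2*t)*sin(3*t)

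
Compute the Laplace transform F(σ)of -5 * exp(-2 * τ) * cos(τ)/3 5 * (-σ - 2)/(3 * ((σ+2)^2+1))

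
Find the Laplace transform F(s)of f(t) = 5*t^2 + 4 10/s^3 + 4/s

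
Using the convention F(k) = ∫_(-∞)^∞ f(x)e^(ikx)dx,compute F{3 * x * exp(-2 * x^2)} 3 * sqrt(2) * I * sqrt(pi) * k * exp(-k^2/8)/8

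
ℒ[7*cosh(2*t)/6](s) 7*s/(6*(s^2 - 4))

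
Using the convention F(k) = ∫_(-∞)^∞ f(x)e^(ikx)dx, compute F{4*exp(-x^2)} 4*sqrt(pi)*exp(-k^2/4)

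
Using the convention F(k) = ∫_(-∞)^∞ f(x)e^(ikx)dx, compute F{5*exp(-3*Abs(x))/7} 30/(7*(k^2 + 9))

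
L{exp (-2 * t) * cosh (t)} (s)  (s + 2)/ ( (s + 2)^2-1)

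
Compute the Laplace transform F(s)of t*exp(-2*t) (s + 2)^(-2)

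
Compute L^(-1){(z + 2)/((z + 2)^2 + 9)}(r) exp(-2 * r) * cos(3 * r)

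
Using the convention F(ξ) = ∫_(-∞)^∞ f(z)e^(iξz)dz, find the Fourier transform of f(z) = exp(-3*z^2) sqrt(3)*sqrt(pi)*exp(-ξ^2/12)/3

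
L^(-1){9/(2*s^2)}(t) 9*t/2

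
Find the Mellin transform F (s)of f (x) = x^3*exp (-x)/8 gamma (s+3)/8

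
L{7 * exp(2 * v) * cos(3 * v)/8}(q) 7 * (q - 2)/(8 * ((q - 2)^2 + 9))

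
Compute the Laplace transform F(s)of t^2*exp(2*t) 2/(s - 2)^3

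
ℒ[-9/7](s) -9/ (7*s)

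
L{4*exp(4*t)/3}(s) 4/(3*(s - 4))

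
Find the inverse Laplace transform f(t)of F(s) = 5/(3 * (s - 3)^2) 5 * t * exp(3 * t)/3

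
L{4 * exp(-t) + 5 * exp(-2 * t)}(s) 5/(s + 2) + 4/(s + 1)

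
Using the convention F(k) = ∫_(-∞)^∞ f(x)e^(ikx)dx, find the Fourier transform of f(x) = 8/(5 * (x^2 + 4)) 4 * pi * exp(-2 * Abs(k))/5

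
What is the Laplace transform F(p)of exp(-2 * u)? 1/(p + 2)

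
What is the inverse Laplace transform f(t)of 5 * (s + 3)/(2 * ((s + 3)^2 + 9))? 5 * exp(-3 * t) * cos(3 * t)/2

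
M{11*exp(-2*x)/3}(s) 11*gamma(s)/(3*2^s)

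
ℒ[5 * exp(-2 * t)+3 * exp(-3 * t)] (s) 3/(s+3)+5/(s+2)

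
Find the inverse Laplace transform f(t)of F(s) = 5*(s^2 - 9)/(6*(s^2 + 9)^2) 5*t*cos(3*t)/6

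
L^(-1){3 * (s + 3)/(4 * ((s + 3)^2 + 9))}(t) 3 * exp(-3 * t) * cos(3 * t)/4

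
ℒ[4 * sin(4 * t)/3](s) 16/(3 * (s^2 + 16))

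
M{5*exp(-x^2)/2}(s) 5*gamma(s/2)/4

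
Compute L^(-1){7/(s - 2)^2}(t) 7*t*exp(2*t)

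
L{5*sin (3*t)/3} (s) 5/ (s^2+9)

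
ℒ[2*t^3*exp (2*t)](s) 12/ (s - 2) ^4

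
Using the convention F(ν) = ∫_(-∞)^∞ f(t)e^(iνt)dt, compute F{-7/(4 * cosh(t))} -7 * pi/(4 * cosh(pi * ν/2))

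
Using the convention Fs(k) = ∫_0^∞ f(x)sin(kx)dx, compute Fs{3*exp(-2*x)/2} 3*k/(2*(k^2 + 4))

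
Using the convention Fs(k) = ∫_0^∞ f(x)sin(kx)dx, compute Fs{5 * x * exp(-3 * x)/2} 15 * k/(k^2 + 9)^2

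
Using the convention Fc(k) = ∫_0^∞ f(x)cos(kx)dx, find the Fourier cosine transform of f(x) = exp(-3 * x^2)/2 sqrt(3) * sqrt(pi) * exp(-k^2/12)/12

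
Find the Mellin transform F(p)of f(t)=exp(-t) gamma(p)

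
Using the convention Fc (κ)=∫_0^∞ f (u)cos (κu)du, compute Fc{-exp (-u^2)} -sqrt (pi)*exp (-κ^2/4)/2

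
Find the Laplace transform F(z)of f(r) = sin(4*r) 4/(z^2 + 16)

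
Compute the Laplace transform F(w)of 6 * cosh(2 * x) 6 * w/(w^2 - 4)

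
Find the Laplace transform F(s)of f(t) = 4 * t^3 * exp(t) 24/(s - 1)^4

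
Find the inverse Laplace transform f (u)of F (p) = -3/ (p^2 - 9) -sinh (3 * u)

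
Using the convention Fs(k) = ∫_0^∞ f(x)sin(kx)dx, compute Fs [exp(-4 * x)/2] k/(2 * (k^2+16))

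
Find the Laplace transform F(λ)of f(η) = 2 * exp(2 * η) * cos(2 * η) 2 * (λ - 2)/((λ - 2)^2 + 4)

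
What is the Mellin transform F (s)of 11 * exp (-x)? 11 * gamma (s)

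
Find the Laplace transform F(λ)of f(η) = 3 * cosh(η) 3 * λ/(λ^2 - 1)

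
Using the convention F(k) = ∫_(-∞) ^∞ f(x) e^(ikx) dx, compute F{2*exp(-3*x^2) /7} 2*sqrt(3)*sqrt(pi)*exp(-k^2/12) /21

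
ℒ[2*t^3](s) 12/s^4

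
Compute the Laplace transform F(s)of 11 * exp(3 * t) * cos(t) 11 * (s - 3)/((s - 3)^2+1)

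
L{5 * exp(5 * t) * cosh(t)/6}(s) 5 * (s - 5)/(6 * ((s - 5)^2 - 1))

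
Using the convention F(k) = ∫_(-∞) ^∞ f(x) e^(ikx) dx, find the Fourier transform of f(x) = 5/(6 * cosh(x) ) 5 * pi/(6 * cosh(pi * k/2) ) 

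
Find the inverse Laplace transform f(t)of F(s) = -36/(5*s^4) -6*t^3/5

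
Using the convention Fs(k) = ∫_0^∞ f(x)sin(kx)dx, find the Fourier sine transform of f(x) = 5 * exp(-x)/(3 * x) 5 * atan(k)/3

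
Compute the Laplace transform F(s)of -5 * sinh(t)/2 -5/(2 * s^2 - 2)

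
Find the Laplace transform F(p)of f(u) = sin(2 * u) 2/(p^2 + 4)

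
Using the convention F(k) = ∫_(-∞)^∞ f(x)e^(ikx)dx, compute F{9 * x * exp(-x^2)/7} 9 * I * sqrt(pi) * k * exp(-k^2/4)/14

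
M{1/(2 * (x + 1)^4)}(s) gamma(s) * gamma(4 - s)/12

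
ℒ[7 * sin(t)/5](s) 7/(5 * (s^2 + 1))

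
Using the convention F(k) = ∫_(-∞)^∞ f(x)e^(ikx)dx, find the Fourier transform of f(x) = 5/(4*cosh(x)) 5*pi/(4*cosh(pi*k/2))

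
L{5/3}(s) 5/(3*s)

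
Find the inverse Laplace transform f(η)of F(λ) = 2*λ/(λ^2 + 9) 2*cos(3*η)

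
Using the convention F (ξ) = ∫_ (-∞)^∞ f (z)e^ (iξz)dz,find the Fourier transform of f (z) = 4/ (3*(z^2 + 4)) 2*pi*exp (-2*Abs (ξ))/3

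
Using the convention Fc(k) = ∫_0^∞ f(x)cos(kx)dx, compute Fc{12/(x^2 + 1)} 6*pi*exp(-k)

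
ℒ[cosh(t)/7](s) s/(7 * (s^2 - 1))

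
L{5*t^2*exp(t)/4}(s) 5/(2*(s - 1)^3)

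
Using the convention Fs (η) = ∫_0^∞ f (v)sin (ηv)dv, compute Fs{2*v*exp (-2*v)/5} 8*η/ (5*(η^2 + 4)^2)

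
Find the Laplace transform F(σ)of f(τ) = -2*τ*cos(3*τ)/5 2*(9 - σ^2)/(5*(σ^2 + 9)^2)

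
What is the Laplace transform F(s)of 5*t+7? 7/s+5/s^2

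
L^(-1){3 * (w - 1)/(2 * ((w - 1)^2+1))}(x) 3 * exp(x) * cos(x)/2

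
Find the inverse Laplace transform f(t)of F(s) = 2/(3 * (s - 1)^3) t^2 * exp(t)/3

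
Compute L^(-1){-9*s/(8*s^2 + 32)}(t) -9*cos(2*t)/8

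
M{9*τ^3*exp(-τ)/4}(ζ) 9*gamma(ζ + 3)/4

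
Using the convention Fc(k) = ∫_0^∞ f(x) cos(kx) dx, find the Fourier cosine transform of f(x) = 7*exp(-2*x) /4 7/(2*(k^2 + 4) ) 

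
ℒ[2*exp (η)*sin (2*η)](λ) 4/ ( (λ - 1)^2 + 4)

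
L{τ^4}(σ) 24/σ^5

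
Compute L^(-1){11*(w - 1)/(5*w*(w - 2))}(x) 11*exp(x)*cosh(x)/5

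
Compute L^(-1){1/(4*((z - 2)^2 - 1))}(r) exp(2*r)*sinh(r)/4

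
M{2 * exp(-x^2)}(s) gamma(s/2)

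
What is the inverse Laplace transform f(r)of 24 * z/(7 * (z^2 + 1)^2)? 12 * r * sin(r)/7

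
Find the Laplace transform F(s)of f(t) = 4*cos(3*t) 4*s/(s^2 + 9)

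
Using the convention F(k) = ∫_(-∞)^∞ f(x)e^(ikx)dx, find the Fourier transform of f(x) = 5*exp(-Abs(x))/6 5/(3*(k^2 + 1))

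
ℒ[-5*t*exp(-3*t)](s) -5/(s + 3)^2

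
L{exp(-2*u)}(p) 1/(p + 2)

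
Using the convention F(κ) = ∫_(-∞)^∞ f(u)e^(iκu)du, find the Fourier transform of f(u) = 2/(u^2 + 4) pi * exp(-2 * Abs(κ))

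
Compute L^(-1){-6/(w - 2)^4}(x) -x^3*exp(2*x)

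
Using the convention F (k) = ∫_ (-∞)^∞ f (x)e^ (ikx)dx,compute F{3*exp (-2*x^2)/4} 3*sqrt (2)*sqrt (pi)*exp (-k^2/8)/8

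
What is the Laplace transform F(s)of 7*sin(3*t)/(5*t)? 7*atan(3/s)/5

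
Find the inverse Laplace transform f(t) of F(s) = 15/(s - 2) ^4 5*t^3*exp(2*t) /2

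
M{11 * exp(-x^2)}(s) 11 * gamma(s/2)/2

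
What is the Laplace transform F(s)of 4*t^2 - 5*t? 8/s^3 - 5/s^2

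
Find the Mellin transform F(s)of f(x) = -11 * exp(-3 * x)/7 -11 * gamma(s)/(7 * 3^s)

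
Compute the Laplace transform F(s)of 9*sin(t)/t 9*atan(1/s)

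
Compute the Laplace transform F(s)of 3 3/s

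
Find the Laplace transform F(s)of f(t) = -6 -6/s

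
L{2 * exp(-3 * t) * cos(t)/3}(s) 2 * (s + 3)/(3 * ((s + 3)^2 + 1))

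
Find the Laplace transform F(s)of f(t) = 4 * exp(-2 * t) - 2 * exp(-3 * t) 4/(s + 2) - 2/(s + 3)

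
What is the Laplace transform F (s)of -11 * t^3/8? -33/ (4 * s^4)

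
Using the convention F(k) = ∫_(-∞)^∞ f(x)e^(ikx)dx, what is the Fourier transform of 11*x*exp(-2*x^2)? 11*sqrt(2)*I*sqrt(pi)*k*exp(-k^2/8)/8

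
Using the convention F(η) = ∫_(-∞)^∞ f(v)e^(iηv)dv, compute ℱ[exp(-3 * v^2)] sqrt(3) * sqrt(pi) * exp(-η^2/12)/3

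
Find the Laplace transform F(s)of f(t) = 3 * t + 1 3/s^2 + 1/s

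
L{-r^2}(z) -2/z^3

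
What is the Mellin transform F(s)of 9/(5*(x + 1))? 9*pi*csc(pi*s)/5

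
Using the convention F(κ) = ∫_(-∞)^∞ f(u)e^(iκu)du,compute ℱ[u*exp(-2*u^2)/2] sqrt(2)*I*sqrt(pi)*κ*exp(-κ^2/8)/16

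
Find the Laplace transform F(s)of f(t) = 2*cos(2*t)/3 2*s/(3*(s^2 + 4))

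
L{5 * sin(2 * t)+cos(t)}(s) s/(s^2+1)+10/(s^2+4)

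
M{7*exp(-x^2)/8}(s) 7*gamma(s/2)/16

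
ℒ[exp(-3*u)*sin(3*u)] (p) 3/((p + 3)^2 + 9)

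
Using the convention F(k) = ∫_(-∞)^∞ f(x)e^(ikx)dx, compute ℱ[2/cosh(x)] 2*pi/cosh(pi*k/2)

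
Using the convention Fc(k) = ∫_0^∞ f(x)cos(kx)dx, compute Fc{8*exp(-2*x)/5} 16/(5*(k^2 + 4))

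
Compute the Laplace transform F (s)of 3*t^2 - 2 6/s^3 - 2/s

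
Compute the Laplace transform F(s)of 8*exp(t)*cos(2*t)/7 8*(s - 1)/(7*((s - 1)^2+4))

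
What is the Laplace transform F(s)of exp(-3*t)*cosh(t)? (s+3)/((s+3)^2 - 1)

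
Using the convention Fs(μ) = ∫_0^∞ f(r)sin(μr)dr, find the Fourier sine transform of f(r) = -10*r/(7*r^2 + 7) -5*pi*exp(-μ)/7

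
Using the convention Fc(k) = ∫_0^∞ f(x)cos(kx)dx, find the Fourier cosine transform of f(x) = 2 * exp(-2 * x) 4/(k^2+4)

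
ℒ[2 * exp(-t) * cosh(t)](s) 2 * (s + 1)/(s * (s + 2))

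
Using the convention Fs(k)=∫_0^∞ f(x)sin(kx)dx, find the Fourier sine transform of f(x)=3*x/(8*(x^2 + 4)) 3*pi*exp(-2*k)/16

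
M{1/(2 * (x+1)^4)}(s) gamma(s) * gamma(4 - s)/12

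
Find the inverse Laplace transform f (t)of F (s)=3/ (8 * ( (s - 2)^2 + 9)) exp (2 * t) * sin (3 * t)/8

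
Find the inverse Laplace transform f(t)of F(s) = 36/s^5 3 * t^4/2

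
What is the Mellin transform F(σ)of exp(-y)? gamma(σ)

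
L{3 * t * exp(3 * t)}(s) 3/(s - 3)^2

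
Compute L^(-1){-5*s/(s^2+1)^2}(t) -5*t*sin(t)/2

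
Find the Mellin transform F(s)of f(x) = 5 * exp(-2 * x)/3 5 * gamma(s)/(3 * 2^s)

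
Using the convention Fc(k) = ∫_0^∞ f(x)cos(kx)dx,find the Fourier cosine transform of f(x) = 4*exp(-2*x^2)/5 sqrt(2)*sqrt(pi)*exp(-k^2/8)/5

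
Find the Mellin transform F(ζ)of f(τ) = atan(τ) -pi * sec(pi * ζ/2)/(2 * ζ)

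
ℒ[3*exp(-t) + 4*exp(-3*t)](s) 4/(s + 3) + 3/(s + 1)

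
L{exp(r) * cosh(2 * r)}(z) (z - 1)/((z - 1)^2-4)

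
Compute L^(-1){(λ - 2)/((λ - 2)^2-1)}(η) exp(2*η)*cosh(η)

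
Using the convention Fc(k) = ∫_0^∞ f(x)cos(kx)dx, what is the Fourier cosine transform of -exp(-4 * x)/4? -1/(k^2 + 16)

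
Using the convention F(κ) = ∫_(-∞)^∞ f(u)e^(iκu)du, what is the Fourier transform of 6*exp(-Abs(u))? 12/(κ^2+1)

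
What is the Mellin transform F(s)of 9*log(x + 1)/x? -9*pi*csc(pi*s)/(s - 1)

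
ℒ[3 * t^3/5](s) 18/(5 * s^4)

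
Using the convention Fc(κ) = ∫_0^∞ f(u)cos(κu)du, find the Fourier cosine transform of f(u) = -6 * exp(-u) -6/(κ^2 + 1)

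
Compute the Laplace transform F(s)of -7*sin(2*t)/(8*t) -7*atan(2/s)/8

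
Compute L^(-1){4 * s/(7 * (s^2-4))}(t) 4 * cosh(2 * t)/7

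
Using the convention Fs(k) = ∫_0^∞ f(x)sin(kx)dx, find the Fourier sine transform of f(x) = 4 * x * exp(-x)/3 8 * k/(3 * (k^2 + 1)^2)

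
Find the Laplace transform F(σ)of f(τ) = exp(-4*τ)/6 1/(6*(σ + 4))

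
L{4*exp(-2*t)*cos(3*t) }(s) 4*(s + 2) /((s + 2) ^2 + 9) 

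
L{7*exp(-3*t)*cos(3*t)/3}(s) 7*(s + 3)/(3*((s + 3)^2 + 9))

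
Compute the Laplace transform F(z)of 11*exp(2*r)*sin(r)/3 11/(3*((z - 2)^2+1))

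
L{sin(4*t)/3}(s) 4/(3*(s^2+16))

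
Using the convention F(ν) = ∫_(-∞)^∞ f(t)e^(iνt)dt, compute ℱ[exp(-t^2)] sqrt(pi)*exp(-ν^2/4)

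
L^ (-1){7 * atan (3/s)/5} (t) 7 * sin (3 * t)/ (5 * t)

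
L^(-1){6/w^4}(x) x^3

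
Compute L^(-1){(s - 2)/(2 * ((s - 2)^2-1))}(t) exp(2 * t) * cosh(t)/2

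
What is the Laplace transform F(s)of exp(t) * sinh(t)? 1/(s * (s - 2))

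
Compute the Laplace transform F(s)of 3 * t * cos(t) 3 * (s^2 - 1)/(s^2+1)^2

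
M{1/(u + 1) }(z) pi*csc(pi*z) 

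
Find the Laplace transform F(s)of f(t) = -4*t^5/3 -160/s^6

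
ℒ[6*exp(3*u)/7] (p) 6/(7*(p - 3))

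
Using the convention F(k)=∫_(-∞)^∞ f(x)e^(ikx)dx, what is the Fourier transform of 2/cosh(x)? 2*pi/cosh(pi*k/2)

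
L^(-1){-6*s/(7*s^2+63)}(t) -6*cos(3*t)/7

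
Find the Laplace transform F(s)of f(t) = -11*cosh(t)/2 -11*s/(2*s^2 - 2)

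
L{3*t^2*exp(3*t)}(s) 6/(s - 3)^3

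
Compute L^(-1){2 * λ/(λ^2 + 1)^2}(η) η * sin(η)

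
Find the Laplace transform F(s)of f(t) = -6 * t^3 -36/s^4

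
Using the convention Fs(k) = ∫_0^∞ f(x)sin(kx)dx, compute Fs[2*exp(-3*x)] 2*k/(k^2 + 9)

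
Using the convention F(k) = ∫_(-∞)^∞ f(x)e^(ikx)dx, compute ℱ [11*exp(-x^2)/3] 11*sqrt(pi)*exp(-k^2/4)/3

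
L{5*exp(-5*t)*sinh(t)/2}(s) 5/(2*((s+5)^2-1))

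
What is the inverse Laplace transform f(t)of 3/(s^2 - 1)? 3*sinh(t)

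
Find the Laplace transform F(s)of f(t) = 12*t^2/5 24/(5*s^3)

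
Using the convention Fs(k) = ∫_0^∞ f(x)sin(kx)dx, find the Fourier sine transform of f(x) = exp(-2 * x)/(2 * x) atan(k/2)/2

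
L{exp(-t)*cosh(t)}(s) (s+1)/(s*(s+2))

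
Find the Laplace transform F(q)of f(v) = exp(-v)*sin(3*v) 3/((q+1)^2+9)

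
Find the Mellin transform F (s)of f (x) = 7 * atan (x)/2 -7 * pi * sec (pi * s/2)/ (4 * s)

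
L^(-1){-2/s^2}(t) -2 * t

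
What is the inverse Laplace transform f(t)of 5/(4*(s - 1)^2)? 5*t*exp(t)/4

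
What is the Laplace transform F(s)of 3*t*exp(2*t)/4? 3/(4*(s - 2)^2)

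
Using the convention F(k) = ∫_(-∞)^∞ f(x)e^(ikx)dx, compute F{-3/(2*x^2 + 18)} -pi*exp(-3*Abs(k))/2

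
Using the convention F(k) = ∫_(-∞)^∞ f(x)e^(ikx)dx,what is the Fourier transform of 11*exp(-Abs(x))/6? 11/(3*(k^2+1))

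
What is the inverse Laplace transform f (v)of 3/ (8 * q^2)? 3 * v/8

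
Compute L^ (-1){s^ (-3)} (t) t^2/2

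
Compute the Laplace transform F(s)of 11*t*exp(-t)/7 11/(7*(s + 1)^2)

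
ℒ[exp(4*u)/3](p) 1/(3*(p - 4))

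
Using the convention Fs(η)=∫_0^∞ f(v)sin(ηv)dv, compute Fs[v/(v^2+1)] pi*exp(-η)/2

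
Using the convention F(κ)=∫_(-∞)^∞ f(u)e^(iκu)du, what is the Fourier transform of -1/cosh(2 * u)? -pi/(2 * cosh(pi * κ/4))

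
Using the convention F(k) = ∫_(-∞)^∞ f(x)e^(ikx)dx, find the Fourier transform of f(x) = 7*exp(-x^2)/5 7*sqrt(pi)*exp(-k^2/4)/5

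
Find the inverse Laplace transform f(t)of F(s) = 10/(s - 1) 10*exp(t)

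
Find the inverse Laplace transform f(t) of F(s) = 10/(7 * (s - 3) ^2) 10 * t * exp(3 * t) /7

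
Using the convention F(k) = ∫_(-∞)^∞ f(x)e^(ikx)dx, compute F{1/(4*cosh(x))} pi/(4*cosh(pi*k/2))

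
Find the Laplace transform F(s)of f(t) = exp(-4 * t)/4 1/(4 * (s+4))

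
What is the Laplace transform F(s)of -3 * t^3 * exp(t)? -18/(s - 1)^4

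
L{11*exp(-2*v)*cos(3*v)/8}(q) 11*(q + 2)/(8*((q + 2)^2 + 9))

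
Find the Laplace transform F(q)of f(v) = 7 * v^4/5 168/(5 * q^5)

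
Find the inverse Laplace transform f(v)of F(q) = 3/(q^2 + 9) sin(3*v)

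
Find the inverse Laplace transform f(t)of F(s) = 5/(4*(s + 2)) 5*exp(-2*t)/4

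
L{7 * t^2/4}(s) 7/(2 * s^3) 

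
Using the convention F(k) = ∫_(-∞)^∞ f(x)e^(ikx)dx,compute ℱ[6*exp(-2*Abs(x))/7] 24/(7*(k^2 + 4))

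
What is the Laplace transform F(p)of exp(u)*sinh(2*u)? 2/((p - 1)^2-4)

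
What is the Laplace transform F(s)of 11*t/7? 11/(7*s^2)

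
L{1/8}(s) 1/(8 * s)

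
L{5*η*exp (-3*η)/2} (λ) 5/ (2*(λ+3)^2)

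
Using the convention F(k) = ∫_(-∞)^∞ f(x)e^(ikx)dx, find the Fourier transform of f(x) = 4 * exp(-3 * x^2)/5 4 * sqrt(3) * sqrt(pi) * exp(-k^2/12)/15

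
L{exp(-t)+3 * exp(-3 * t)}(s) 3/(s+3)+1/(s+1)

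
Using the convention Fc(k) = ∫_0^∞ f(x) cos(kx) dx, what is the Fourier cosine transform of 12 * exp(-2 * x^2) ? 3 * sqrt(2) * sqrt(pi) * exp(-k^2/8) 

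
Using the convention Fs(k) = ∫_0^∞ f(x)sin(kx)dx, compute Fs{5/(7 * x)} 5 * pi/14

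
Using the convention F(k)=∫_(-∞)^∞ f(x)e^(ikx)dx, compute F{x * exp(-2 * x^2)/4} sqrt(2) * I * sqrt(pi) * k * exp(-k^2/8)/32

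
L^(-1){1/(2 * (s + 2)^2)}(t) t * exp(-2 * t)/2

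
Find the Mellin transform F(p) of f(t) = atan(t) -pi*sec(pi*p/2) /(2*p) 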